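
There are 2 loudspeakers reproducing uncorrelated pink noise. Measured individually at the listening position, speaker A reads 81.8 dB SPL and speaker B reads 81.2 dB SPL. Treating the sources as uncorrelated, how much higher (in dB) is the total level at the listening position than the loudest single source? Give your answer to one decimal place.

Uncorrelated sources add in intensity (power), not in dB.
L_total = 10·log₁₀(10^(81.8/10) + 10^(81.2/10)) = 84.52 dB SPL.
Excess over the loudest (81.8 dB): 84.52 − 81.8 = 2.7 dB.

2.7 dB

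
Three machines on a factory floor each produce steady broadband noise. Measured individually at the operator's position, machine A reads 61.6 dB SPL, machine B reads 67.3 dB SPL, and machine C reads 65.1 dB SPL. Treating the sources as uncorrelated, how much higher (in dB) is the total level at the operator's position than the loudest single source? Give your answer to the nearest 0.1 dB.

2.7 dB

Add the sources as powers (linear), then convert back to dB:
L_total = 10·log₁₀(10^(61.6/10) + 10^(67.3/10) + 10^(65.1/10)) = 70.02 dB SPL.
Excess over the loudest (67.3 dB): 70.02 − 67.3 = 2.7 dB.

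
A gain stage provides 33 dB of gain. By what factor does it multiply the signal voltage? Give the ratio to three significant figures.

44.7

Voltage ratio = 10^(dB/20).
10^(33/20) = 10^(1.650) = 44.7.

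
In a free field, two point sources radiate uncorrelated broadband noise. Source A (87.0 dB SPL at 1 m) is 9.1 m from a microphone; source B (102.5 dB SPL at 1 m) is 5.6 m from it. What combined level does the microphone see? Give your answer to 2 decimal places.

87.58 dB SPL

At the listener: L_A = 87.0 − 20·log₁₀(9.1) = 67.819 dB; L_B = 102.5 − 20·log₁₀(5.6) = 87.536 dB.
Combined: 10·log₁₀(10^(67.819/10)+10^(87.536/10)) = 87.58 dB SPL.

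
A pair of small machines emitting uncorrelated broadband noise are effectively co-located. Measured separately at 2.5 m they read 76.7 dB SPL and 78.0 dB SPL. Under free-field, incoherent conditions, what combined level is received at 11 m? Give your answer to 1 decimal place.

Combined at 2.5 m: 10·log₁₀(10^(76.7/10)+10^(78.0/10)) = 80.41 dB SPL.
Then apply −20·log₁₀(11/2.5) = -12.87 dB → 67.5 dB SPL.

67.5 dB SPL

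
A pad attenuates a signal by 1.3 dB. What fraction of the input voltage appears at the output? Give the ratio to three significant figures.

Voltage ratio = 10^(dB/20).
10^(-1.3/20) = 10^(-0.06500) = 0.861.

0.861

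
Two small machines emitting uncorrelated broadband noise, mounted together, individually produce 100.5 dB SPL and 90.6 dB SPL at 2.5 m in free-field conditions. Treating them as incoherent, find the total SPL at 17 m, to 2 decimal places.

84.27 dB SPL

Combined at 2.5 m: 10·log₁₀(10^(100.5/10)+10^(90.6/10)) = 100.923 dB SPL.
Then apply −20·log₁₀(17/2.5) = -16.650 dB → 84.27 dB SPL.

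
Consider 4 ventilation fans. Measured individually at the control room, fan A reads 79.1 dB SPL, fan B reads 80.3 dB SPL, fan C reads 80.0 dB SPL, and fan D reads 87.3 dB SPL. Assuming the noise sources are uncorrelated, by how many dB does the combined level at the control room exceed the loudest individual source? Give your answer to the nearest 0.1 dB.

1.9 dB

Incoherent sources sum as intensities:
L_total = 10·log₁₀(10^(79.1/10) + 10^(80.3/10) + 10^(80.0/10) + 10^(87.3/10)) = 89.17 dB SPL.
Excess over the loudest (87.3 dB): 89.17 − 87.3 = 1.9 dB.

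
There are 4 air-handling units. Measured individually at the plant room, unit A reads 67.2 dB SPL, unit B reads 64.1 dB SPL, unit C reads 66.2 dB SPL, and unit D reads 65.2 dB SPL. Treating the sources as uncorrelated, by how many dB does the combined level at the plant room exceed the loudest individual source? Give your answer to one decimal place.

4.6 dB

Add the sources as powers (linear), then convert back to dB:
L_total = 10·log₁₀(10^(67.2/10) + 10^(64.1/10) + 10^(66.2/10) + 10^(65.2/10)) = 71.85 dB SPL.
Excess over the loudest (67.2 dB): 71.85 − 67.2 = 4.6 dB.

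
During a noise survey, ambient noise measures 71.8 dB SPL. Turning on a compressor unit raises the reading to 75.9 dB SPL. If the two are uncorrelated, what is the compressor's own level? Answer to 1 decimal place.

73.8 dB SPL

Remove the background by subtracting linear intensities:
L_src = 10·log₁₀(10^(75.9/10) − 10^(71.8/10)) = 10·log₁₀(23770000) = 73.8 dB SPL.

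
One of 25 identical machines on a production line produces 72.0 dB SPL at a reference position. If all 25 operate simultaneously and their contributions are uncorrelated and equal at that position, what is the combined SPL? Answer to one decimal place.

86.0 dB SPL

25 equal incoherent sources raise the level by 10·log₁₀(25) = 13.98 dB.
L_total = 72.0 + 13.98 = 86.0 dB SPL.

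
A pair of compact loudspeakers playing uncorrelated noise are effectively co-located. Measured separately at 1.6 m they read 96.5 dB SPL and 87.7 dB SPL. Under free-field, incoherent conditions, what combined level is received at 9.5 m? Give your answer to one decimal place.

Combined at 1.6 m: 10·log₁₀(10^(96.5/10)+10^(87.7/10)) = 97.04 dB SPL.
Then apply −20·log₁₀(9.5/1.6) = -15.47 dB → 81.6 dB SPL.

81.6 dB SPL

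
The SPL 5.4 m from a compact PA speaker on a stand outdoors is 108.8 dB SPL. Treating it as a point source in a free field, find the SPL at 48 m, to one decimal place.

Free-field point source: level drops by 20·log₁₀ of the distance ratio.
ΔL = −20·log₁₀(48/5.4) = -18.98 dB, so L₂ = 108.8 + (-18.98) = 89.8 dB SPL.

89.8 dB SPL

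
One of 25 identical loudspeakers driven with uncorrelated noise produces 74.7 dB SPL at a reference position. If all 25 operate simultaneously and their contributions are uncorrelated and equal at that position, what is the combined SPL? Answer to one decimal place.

25 equal incoherent sources raise the level by 10·log₁₀(25) = 13.98 dB.
L_total = 74.7 + 13.98 = 88.7 dB SPL.

88.7 dB SPL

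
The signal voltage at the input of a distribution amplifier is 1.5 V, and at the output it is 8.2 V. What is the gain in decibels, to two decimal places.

Voltage is an amplitude quantity, so gain = 20·log₁₀(V_out/V_in).
20·log₁₀(8.2/1.5) = 20·log₁₀(5.467) = 14.75 dB.

14.75 dB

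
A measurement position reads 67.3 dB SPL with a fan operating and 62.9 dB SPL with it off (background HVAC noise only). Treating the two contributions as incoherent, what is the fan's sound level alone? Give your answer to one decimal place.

65.3 dB SPL

Background correction is a power subtraction:
L_src = 10·log₁₀(10^(67.3/10) − 10^(62.9/10)) = 10·log₁₀(3420000) = 65.3 dB SPL.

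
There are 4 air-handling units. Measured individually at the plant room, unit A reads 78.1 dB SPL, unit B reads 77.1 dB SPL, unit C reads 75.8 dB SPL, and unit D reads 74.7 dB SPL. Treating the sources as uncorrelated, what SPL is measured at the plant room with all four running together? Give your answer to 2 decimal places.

Add the sources as powers (linear), then convert back to dB:
L_total = 10·log₁₀(10^(78.1/10) + 10^(77.1/10) + 10^(75.8/10) + 10^(74.7/10)) = 10·log₁₀(183400000) = 82.63 dB SPL.

82.63 dB SPL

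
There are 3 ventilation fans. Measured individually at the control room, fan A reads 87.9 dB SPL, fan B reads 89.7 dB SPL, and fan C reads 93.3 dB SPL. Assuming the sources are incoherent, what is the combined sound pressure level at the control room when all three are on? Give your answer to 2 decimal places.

Uncorrelated sources add in intensity (power), not in dB.
L_total = 10·log₁₀(10^(87.9/10) + 10^(89.7/10) + 10^(93.3/10)) = 10·log₁₀(3688000000) = 95.67 dB SPL.

95.67 dB SPL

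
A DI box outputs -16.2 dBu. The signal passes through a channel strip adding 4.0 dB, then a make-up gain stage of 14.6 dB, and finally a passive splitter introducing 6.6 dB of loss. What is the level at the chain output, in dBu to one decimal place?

In dB, series stages simply add:
-16.2 + 4.0 + 14.6 − 6.6 = -4.2 dBu.

-4.2 dBu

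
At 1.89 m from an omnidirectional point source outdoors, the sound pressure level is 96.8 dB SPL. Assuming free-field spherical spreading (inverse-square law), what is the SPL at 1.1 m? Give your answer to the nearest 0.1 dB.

For a point source in a free field, ΔL = −20·log₁₀(d₂/d₁).
ΔL = −20·log₁₀(1.1/1.89) = 4.70 dB, so L₂ = 96.8 + (4.70) = 101.5 dB SPL.

101.5 dB SPL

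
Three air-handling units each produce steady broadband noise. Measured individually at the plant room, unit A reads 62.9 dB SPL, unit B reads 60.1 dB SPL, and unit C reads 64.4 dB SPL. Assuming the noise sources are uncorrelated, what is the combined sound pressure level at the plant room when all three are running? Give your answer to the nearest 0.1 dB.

67.6 dB SPL

Incoherent sources sum as intensities:
L_total = 10·log₁₀(10^(62.9/10) + 10^(60.1/10) + 10^(64.4/10)) = 10·log₁₀(5727000) = 67.6 dB SPL.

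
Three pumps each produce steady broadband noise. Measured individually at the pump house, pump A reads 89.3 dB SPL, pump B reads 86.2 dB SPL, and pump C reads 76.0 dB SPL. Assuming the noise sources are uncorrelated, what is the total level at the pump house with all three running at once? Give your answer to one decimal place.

91.2 dB SPL

Uncorrelated sources add in intensity (power), not in dB.
L_total = 10·log₁₀(10^(89.3/10) + 10^(86.2/10) + 10^(76.0/10)) = 10·log₁₀(1308000000) = 91.2 dB SPL.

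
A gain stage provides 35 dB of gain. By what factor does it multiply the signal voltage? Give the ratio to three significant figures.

Voltage ratio = 10^(dB/20).
10^(35/20) = 10^(1.750) = 56.2.

56.2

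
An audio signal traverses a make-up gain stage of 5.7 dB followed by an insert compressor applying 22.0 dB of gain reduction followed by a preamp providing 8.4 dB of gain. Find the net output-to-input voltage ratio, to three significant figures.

0.403

Net gain = 5.7 + (−22.0) + 8.4 = -7.9 dB.
Voltage ratio = 10^(-7.9/20) = 0.403.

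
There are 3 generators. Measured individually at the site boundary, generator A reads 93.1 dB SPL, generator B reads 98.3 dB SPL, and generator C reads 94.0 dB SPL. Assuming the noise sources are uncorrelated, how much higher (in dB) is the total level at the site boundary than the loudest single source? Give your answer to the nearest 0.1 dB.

Uncorrelated sources add in intensity (power), not in dB.
L_total = 10·log₁₀(10^(93.1/10) + 10^(98.3/10) + 10^(94.0/10)) = 100.54 dB SPL.
Excess over the loudest (98.3 dB): 100.54 − 98.3 = 2.2 dB.

2.2 dB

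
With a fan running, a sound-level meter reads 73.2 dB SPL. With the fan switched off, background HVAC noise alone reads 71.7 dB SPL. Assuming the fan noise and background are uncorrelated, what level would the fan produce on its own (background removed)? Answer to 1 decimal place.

Subtract intensities: L_src = 10·log₁₀(10^(L_total/10) − 10^(L_bg/10)).
L_src = 10·log₁₀(10^(73.2/10) − 10^(71.7/10)) = 10·log₁₀(6102000) = 67.9 dB SPL.

67.9 dB SPL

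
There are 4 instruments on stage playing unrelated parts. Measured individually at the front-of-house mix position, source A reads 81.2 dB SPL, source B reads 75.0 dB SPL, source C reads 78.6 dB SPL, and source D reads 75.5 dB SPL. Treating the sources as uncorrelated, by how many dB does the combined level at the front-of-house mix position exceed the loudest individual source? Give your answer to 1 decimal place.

Uncorrelated sources add in intensity (power), not in dB.
L_total = 10·log₁₀(10^(81.2/10) + 10^(75.0/10) + 10^(78.6/10) + 10^(75.5/10)) = 84.34 dB SPL.
Excess over the loudest (81.2 dB): 84.34 − 81.2 = 3.1 dB.

3.1 dB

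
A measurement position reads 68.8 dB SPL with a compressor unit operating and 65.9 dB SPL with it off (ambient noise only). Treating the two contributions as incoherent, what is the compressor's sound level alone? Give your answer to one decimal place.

Subtract intensities: L_src = 10·log₁₀(10^(L_total/10) − 10^(L_bg/10)).
L_src = 10·log₁₀(10^(68.8/10) − 10^(65.9/10)) = 10·log₁₀(3695000) = 65.7 dB SPL.

65.7 dB SPL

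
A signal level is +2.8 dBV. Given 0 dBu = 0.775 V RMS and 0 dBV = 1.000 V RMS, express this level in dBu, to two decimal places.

The offset between the scales is 20·log₁₀(0.775/1.000) = −2.214 dB.
So dBu = +2.8 + 2.214 = +5.01 dBu.

+5.01 dBu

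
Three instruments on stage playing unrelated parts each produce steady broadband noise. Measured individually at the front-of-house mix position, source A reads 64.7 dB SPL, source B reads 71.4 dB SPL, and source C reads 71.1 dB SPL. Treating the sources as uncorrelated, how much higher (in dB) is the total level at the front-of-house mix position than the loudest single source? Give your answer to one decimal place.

Incoherent sources sum as intensities:
L_total = 10·log₁₀(10^(64.7/10) + 10^(71.4/10) + 10^(71.1/10)) = 74.72 dB SPL.
Excess over the loudest (71.4 dB): 74.72 − 71.4 = 3.3 dB.

3.3 dB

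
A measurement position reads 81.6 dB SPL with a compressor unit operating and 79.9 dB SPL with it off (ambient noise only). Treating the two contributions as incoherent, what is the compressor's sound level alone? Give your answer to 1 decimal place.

76.7 dB SPL

Subtract intensities: L_src = 10·log₁₀(10^(L_total/10) − 10^(L_bg/10)).
L_src = 10·log₁₀(10^(81.6/10) − 10^(79.9/10)) = 10·log₁₀(46820000) = 76.7 dB SPL.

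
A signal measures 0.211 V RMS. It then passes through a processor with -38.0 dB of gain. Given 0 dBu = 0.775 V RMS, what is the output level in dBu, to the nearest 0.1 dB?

Input level: 20·log₁₀(0.211/0.775) = -11.30 dBu.
Output: -11.30 − 38.0 = -49.3 dBu.

-49.3 dBu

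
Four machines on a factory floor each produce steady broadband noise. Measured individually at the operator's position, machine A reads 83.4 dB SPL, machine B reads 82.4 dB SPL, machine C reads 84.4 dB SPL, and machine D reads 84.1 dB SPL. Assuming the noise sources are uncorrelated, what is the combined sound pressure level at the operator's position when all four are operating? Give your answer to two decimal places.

Incoherent sources sum as intensities:
L_total = 10·log₁₀(10^(83.4/10) + 10^(82.4/10) + 10^(84.4/10) + 10^(84.1/10)) = 10·log₁₀(925000000) = 89.66 dB SPL.

89.66 dB SPL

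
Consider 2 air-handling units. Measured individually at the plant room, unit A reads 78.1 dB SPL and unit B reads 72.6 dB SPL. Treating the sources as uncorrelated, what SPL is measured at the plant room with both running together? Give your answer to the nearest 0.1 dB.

Incoherent sources sum as intensities:
L_total = 10·log₁₀(10^(78.1/10) + 10^(72.6/10)) = 10·log₁₀(82760000) = 79.2 dB SPL.

79.2 dB SPL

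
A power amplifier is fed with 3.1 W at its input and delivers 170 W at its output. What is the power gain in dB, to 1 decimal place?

17.4 dB

For a power ratio, dB = 10·log₁₀(P₂/P₁).
10·log₁₀(170/3.1) = 10·log₁₀(54.84) = 17.4 dB.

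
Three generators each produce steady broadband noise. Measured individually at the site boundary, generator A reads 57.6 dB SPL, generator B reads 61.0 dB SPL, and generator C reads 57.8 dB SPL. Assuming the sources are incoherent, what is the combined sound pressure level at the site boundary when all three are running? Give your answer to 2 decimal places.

63.87 dB SPL

Incoherent sources sum as intensities:
L_total = 10·log₁₀(10^(57.6/10) + 10^(61.0/10) + 10^(57.8/10)) = 10·log₁₀(2437000) = 63.87 dB SPL.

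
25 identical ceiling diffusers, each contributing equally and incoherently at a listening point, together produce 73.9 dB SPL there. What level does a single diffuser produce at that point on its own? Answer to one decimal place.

59.9 dB SPL

25 equal incoherent sources add 10·log₁₀(25) = 13.98 dB over one source.
L_one = 73.9 − 13.98 = 59.9 dB SPL.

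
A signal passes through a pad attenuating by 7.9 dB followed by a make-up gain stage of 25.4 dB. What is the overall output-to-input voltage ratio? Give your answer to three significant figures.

Net gain = (−7.9) + 25.4 = 17.5 dB.
Voltage ratio = 10^(17.5/20) = 7.50.

7.50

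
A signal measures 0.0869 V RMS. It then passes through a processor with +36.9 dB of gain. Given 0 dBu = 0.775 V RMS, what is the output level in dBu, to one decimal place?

+17.9 dBu

Input level: 20·log₁₀(0.0869/0.775) = -19.01 dBu.
Output: -19.01 + 36.9 = +17.9 dBu.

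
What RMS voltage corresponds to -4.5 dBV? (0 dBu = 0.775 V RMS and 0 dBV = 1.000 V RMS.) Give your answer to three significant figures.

0.596 V

V = 1.000 V × 10^(-4.5/20).
= 1.000 × 0.5957 = 0.596 V.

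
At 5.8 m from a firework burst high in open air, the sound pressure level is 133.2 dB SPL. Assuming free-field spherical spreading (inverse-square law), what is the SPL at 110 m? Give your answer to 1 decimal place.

107.6 dB SPL

Free-field point source: level drops by 20·log₁₀ of the distance ratio.
ΔL = −20·log₁₀(110/5.8) = -25.56 dB, so L₂ = 133.2 + (-25.56) = 107.6 dB SPL.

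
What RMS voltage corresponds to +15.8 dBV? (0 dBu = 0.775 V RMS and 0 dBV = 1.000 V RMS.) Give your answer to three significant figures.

V = 1.000 V × 10^(+15.8/20).
= 1.000 × 6.166 = 6.17 V.

6.17 V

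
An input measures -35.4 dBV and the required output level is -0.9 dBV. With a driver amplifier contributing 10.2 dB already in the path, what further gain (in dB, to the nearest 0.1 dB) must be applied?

The required make-up gain is the shortfall in the dB sum.
G = -0.9 − (-35.4) − 10.2 = 24.3 dB.

24.3 dB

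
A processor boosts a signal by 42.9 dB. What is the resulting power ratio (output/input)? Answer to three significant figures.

19500

Power ratio = 10^(dB/10).
10^(42.9/10) = 10^(4.290) = 19500.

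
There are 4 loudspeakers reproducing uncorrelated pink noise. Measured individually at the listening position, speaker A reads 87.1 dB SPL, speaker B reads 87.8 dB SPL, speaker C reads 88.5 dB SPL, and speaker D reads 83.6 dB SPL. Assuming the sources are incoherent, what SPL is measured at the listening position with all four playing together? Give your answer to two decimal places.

93.12 dB SPL

Add the sources as powers (linear), then convert back to dB:
L_total = 10·log₁₀(10^(87.1/10) + 10^(87.8/10) + 10^(88.5/10) + 10^(83.6/10)) = 10·log₁₀(2052000000) = 93.12 dB SPL.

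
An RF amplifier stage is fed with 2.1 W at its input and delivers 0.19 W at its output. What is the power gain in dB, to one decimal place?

Power is a power quantity, so gain = 10·log₁₀(P_out/P_in).
10·log₁₀(0.19/2.1) = 10·log₁₀(0.09048) = -10.4 dB.

-10.4 dB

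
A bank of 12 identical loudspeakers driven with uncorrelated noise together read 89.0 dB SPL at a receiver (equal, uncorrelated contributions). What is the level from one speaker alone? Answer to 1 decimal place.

12 equal incoherent sources add 10·log₁₀(12) = 10.79 dB over one source.
L_one = 89.0 − 10.79 = 78.2 dB SPL.

78.2 dB SPL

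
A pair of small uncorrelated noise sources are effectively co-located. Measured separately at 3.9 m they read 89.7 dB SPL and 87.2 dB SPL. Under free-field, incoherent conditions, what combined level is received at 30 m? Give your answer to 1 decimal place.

73.9 dB SPL

Combined at 3.9 m: 10·log₁₀(10^(89.7/10)+10^(87.2/10)) = 91.64 dB SPL.
Then apply −20·log₁₀(30/3.9) = -17.72 dB → 73.9 dB SPL.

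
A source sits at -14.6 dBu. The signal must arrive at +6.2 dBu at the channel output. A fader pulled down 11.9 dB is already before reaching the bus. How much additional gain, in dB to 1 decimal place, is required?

32.7 dB

The required make-up gain is the shortfall in the dB sum.
G = +6.2 − (-14.6) + 11.9 = 32.7 dB.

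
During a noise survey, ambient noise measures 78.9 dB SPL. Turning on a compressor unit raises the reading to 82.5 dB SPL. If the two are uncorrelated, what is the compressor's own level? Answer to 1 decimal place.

Remove the background by subtracting linear intensities:
L_src = 10·log₁₀(10^(82.5/10) − 10^(78.9/10)) = 10·log₁₀(100200000) = 80.0 dB SPL.

80.0 dB SPL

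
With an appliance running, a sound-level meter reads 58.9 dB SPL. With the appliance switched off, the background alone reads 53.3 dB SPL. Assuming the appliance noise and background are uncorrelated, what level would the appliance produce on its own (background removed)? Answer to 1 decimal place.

57.5 dB SPL

Remove the background by subtracting linear intensities:
L_src = 10·log₁₀(10^(58.9/10) − 10^(53.3/10)) = 10·log₁₀(562500) = 57.5 dB SPL.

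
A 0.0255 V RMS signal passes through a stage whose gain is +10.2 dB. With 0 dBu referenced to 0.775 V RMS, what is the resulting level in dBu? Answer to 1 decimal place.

Input level: 20·log₁₀(0.0255/0.775) = -29.66 dBu.
Output: -29.66 + 10.2 = -19.5 dBu.

-19.5 dBu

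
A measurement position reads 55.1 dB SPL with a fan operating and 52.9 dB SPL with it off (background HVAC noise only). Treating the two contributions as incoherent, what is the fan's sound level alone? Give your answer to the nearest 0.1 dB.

51.1 dB SPL

Background correction is a power subtraction:
L_src = 10·log₁₀(10^(55.1/10) − 10^(52.9/10)) = 10·log₁₀(128600) = 51.1 dB SPL.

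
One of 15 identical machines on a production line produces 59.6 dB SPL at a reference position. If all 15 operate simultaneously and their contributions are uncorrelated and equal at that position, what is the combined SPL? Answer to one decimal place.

71.4 dB SPL

15 equal incoherent sources raise the level by 10·log₁₀(15) = 11.76 dB.
L_total = 59.6 + 11.76 = 71.4 dB SPL.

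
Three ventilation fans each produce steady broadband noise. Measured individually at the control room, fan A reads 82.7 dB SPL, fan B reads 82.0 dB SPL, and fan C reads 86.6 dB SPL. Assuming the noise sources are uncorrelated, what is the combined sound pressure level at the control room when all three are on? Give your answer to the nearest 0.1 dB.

89.0 dB SPL

Add the sources as powers (linear), then convert back to dB:
L_total = 10·log₁₀(10^(82.7/10) + 10^(82.0/10) + 10^(86.6/10)) = 10·log₁₀(801800000) = 89.0 dB SPL.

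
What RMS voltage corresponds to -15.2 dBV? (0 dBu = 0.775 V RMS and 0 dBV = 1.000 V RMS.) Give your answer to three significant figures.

0.174 V

V = 1.000 V × 10^(-15.2/20).
= 1.000 × 0.1738 = 0.174 V.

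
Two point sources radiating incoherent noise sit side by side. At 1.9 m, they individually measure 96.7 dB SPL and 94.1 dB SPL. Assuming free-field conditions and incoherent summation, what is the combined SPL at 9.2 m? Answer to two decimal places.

84.90 dB SPL

Combined at 1.9 m: 10·log₁₀(10^(96.7/10)+10^(94.1/10)) = 98.602 dB SPL.
Then apply −20·log₁₀(9.2/1.9) = -13.701 dB → 84.90 dB SPL.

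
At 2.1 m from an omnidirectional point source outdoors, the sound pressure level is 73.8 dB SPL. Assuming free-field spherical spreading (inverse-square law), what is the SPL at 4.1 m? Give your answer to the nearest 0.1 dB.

68.0 dB SPL

For a point source in a free field, ΔL = −20·log₁₀(d₂/d₁).
ΔL = −20·log₁₀(4.1/2.1) = -5.81 dB, so L₂ = 73.8 + (-5.81) = 68.0 dB SPL.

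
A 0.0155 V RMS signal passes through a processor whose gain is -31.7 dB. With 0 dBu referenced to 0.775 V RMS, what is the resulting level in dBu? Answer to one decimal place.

-65.7 dBu

Input level: 20·log₁₀(0.0155/0.775) = -33.98 dBu.
Output: -33.98 − 31.7 = -65.7 dBu.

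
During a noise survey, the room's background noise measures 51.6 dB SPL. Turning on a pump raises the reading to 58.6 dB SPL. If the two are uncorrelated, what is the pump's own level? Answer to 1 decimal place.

Background correction is a power subtraction:
L_src = 10·log₁₀(10^(58.6/10) − 10^(51.6/10)) = 10·log₁₀(579900) = 57.6 dB SPL.

57.6 dB SPL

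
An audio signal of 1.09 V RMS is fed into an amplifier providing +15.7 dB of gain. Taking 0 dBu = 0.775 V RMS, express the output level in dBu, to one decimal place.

+18.7 dBu

Input level: 20·log₁₀(1.09/0.775) = 2.96 dBu.
Output: 2.96 + 15.7 = +18.7 dBu.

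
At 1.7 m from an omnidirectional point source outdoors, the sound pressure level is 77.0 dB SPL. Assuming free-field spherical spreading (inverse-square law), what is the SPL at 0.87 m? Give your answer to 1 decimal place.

Inverse-square spreading gives ΔL = −20·log₁₀(d₂/d₁).
ΔL = −20·log₁₀(0.87/1.7) = 5.82 dB, so L₂ = 77.0 + (5.82) = 82.8 dB SPL.

82.8 dB SPL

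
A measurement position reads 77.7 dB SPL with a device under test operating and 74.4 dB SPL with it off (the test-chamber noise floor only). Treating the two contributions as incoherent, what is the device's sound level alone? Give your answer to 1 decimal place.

Background correction is a power subtraction:
L_src = 10·log₁₀(10^(77.7/10) − 10^(74.4/10)) = 10·log₁₀(31340000) = 75.0 dB SPL.

75.0 dB SPL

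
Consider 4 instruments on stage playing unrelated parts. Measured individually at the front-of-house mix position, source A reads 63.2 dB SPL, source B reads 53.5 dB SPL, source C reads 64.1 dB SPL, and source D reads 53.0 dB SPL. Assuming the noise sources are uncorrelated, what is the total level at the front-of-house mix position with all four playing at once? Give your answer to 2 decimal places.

67.06 dB SPL

Incoherent sources sum as intensities:
L_total = 10·log₁₀(10^(63.2/10) + 10^(53.5/10) + 10^(64.1/10) + 10^(53.0/10)) = 10·log₁₀(5083000) = 67.06 dB SPL.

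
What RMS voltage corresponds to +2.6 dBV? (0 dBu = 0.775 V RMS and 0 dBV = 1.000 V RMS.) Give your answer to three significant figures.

V = 1.000 V × 10^(+2.6/20).
= 1.000 × 1.349 = 1.35 V.

1.35 V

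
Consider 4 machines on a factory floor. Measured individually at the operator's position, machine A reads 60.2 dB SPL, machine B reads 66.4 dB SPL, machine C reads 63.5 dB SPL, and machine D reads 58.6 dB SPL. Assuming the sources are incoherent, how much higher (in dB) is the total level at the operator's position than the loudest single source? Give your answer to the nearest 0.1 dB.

Incoherent sources sum as intensities:
L_total = 10·log₁₀(10^(60.2/10) + 10^(66.4/10) + 10^(63.5/10) + 10^(58.6/10)) = 69.23 dB SPL.
Excess over the loudest (66.4 dB): 69.23 − 66.4 = 2.8 dB.

2.8 dB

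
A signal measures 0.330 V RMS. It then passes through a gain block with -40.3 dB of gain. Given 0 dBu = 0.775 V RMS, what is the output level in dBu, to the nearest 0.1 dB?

-47.7 dBu

Input level: 20·log₁₀(0.330/0.775) = -7.42 dBu.
Output: -7.42 − 40.3 = -47.7 dBu.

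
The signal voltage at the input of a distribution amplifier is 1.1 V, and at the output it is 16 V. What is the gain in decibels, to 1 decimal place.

Voltage is an amplitude quantity, so gain = 20·log₁₀(V_out/V_in).
20·log₁₀(16/1.1) = 20·log₁₀(14.55) = 23.3 dB.

23.3 dB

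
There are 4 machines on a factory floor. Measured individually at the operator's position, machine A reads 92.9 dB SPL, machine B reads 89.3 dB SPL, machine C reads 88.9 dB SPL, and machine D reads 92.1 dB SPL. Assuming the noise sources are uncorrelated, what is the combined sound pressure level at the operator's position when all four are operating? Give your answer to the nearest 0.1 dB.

97.2 dB SPL

Uncorrelated sources add in intensity (power), not in dB.
L_total = 10·log₁₀(10^(92.9/10) + 10^(89.3/10) + 10^(88.9/10) + 10^(92.1/10)) = 10·log₁₀(5199000000) = 97.2 dB SPL.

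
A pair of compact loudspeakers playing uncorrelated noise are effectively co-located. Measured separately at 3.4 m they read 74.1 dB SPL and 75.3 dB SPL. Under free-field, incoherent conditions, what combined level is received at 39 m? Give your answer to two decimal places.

Combined at 3.4 m: 10·log₁₀(10^(74.1/10)+10^(75.3/10)) = 77.752 dB SPL.
Then apply −20·log₁₀(39/3.4) = -21.192 dB → 56.56 dB SPL.

56.56 dB SPL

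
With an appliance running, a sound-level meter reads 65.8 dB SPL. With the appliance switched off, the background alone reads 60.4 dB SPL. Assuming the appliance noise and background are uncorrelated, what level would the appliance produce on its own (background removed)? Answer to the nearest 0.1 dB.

Background correction is a power subtraction:
L_src = 10·log₁₀(10^(65.8/10) − 10^(60.4/10)) = 10·log₁₀(2705000) = 64.3 dB SPL.

64.3 dB SPL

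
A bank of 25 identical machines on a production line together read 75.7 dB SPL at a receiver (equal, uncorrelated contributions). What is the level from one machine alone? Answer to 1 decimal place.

25 equal incoherent sources add 10·log₁₀(25) = 13.98 dB over one source.
L_one = 75.7 − 13.98 = 61.7 dB SPL.

61.7 dB SPL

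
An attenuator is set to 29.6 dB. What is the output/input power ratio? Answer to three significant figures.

Power ratio = 10^(dB/10).
10^(-29.6/10) = 10^(-2.960) = 0.00110.

0.00110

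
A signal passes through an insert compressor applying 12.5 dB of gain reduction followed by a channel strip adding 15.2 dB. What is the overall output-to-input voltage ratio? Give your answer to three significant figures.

Net gain = (−12.5) + 15.2 = 2.7 dB.
Voltage ratio = 10^(2.7/20) = 1.36.

1.36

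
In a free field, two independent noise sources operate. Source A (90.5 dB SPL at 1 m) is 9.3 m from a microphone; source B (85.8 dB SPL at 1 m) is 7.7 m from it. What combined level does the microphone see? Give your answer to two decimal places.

72.87 dB SPL

At the listener: L_A = 90.5 − 20·log₁₀(9.3) = 71.130 dB; L_B = 85.8 − 20·log₁₀(7.7) = 68.070 dB.
Combined: 10·log₁₀(10^(71.130/10)+10^(68.070/10)) = 72.87 dB SPL.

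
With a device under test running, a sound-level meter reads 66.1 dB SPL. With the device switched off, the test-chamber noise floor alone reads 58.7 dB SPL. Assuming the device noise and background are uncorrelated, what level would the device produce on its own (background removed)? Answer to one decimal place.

Remove the background by subtracting linear intensities:
L_src = 10·log₁₀(10^(66.1/10) − 10^(58.7/10)) = 10·log₁₀(3332000) = 65.2 dB SPL.

65.2 dB SPL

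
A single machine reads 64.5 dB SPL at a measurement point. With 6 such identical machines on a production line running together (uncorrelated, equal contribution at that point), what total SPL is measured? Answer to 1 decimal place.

6 equal incoherent sources raise the level by 10·log₁₀(6) = 7.78 dB.
L_total = 64.5 + 7.78 = 72.3 dB SPL.

72.3 dB SPL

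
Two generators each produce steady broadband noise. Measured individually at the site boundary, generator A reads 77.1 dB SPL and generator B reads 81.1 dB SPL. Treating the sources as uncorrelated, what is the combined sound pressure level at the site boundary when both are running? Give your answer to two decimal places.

Uncorrelated sources add in intensity (power), not in dB.
L_total = 10·log₁₀(10^(77.1/10) + 10^(81.1/10)) = 10·log₁₀(180100000) = 82.56 dB SPL.

82.56 dB SPL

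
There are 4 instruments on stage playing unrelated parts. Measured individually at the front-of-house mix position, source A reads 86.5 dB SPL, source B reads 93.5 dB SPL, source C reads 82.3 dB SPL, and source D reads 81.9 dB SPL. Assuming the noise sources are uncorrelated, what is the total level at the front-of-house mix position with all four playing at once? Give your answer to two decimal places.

94.79 dB SPL

Incoherent sources sum as intensities:
L_total = 10·log₁₀(10^(86.5/10) + 10^(93.5/10) + 10^(82.3/10) + 10^(81.9/10)) = 10·log₁₀(3010000000) = 94.79 dB SPL.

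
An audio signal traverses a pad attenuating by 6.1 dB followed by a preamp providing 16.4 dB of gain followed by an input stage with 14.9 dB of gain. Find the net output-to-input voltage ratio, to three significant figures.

18.2

Net gain = (−6.1) + 16.4 + 14.9 = 25.2 dB.
Voltage ratio = 10^(25.2/20) = 18.2.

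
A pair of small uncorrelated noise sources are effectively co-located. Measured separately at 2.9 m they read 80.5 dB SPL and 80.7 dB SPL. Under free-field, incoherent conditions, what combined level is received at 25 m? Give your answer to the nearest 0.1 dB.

Combined at 2.9 m: 10·log₁₀(10^(80.5/10)+10^(80.7/10)) = 83.61 dB SPL.
Then apply −20·log₁₀(25/2.9) = -18.71 dB → 64.9 dB SPL.

64.9 dB SPL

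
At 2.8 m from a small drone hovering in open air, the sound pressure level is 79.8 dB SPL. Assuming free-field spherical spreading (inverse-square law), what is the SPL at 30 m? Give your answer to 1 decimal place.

For a point source in a free field, ΔL = −20·log₁₀(d₂/d₁).
ΔL = −20·log₁₀(30/2.8) = -20.60 dB, so L₂ = 79.8 + (-20.60) = 59.2 dB SPL.

59.2 dB SPL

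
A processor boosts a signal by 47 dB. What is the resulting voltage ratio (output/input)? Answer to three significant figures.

224

Voltage ratio = 10^(dB/20).
10^(47/20) = 10^(2.350) = 224.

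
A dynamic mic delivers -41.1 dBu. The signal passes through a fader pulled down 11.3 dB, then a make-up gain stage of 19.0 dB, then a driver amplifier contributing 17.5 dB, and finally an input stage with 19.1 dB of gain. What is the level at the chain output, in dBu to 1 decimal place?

+3.2 dBu

Gain stages sum in dB:
-41.1 − 11.3 + 19.0 + 17.5 + 19.1 = +3.2 dBu.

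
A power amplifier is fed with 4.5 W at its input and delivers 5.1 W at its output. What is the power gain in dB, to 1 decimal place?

0.5 dB

For a power ratio, dB = 10·log₁₀(P₂/P₁).
10·log₁₀(5.1/4.5) = 10·log₁₀(1.133) = 0.5 dB.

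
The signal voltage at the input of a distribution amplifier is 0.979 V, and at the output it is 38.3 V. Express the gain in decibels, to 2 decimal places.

31.85 dB

For a voltage ratio, dB = 20·log₁₀(V₂/V₁).
20·log₁₀(38.3/0.979) = 20·log₁₀(39.12) = 31.85 dB.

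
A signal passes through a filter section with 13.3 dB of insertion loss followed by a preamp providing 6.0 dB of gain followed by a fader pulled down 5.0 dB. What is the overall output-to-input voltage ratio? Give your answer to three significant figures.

Net gain = (−13.3) + 6.0 + (−5.0) = -12.3 dB.
Voltage ratio = 10^(-12.3/20) = 0.243.

0.243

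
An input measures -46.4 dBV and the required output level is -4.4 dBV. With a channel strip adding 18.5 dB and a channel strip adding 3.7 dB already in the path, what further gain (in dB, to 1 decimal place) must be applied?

19.8 dB

The required make-up gain is the shortfall in the dB sum.
G = -4.4 − (-46.4) − 18.5 − 3.7 = 19.8 dB.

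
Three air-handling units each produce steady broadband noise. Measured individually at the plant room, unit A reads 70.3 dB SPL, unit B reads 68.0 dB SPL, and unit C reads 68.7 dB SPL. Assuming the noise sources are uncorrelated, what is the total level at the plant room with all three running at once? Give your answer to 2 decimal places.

73.88 dB SPL

Add the sources as powers (linear), then convert back to dB:
L_total = 10·log₁₀(10^(70.3/10) + 10^(68.0/10) + 10^(68.7/10)) = 10·log₁₀(24440000) = 73.88 dB SPL.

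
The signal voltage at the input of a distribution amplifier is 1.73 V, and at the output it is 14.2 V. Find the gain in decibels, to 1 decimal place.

Voltage is an amplitude quantity, so gain = 20·log₁₀(V_out/V_in).
20·log₁₀(14.2/1.73) = 20·log₁₀(8.208) = 18.3 dB.

18.3 dB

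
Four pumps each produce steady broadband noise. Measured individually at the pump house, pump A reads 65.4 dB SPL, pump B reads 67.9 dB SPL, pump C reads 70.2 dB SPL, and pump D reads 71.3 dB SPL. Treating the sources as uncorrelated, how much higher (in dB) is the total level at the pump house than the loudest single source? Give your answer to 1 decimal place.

Add the sources as powers (linear), then convert back to dB:
L_total = 10·log₁₀(10^(65.4/10) + 10^(67.9/10) + 10^(70.2/10) + 10^(71.3/10)) = 75.26 dB SPL.
Excess over the loudest (71.3 dB): 75.26 − 71.3 = 4.0 dB.

4.0 dB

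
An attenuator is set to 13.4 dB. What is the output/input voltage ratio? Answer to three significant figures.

0.214

Voltage ratio = 10^(dB/20).
10^(-13.4/20) = 10^(-0.6700) = 0.214.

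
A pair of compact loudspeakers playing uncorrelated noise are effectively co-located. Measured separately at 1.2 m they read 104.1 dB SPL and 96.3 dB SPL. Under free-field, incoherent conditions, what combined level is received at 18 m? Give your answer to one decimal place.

Combined at 1.2 m: 10·log₁₀(10^(104.1/10)+10^(96.3/10)) = 104.77 dB SPL.
Then apply −20·log₁₀(18/1.2) = -23.52 dB → 81.2 dB SPL.

81.2 dB SPL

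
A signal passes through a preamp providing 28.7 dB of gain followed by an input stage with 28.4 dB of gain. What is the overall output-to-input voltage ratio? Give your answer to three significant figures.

Net gain = 28.7 + 28.4 = 57.1 dB.
Voltage ratio = 10^(57.1/20) = 716.

716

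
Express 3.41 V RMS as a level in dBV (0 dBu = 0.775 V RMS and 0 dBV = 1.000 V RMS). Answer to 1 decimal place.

+10.7 dBV

dBV = 20·log₁₀(V / 1.000 V).
20·log₁₀(3.41/1.000) = +10.7 dBV.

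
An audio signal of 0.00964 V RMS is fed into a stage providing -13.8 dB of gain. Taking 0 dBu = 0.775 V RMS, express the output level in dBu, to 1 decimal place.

-51.9 dBu

Input level: 20·log₁₀(0.00964/0.775) = -38.10 dBu.
Output: -38.10 − 13.8 = -51.9 dBu.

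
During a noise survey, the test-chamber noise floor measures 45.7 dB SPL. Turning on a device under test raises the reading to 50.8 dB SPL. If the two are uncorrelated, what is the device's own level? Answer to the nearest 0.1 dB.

49.2 dB SPL

Remove the background by subtracting linear intensities:
L_src = 10·log₁₀(10^(50.8/10) − 10^(45.7/10)) = 10·log₁₀(83070) = 49.2 dB SPL.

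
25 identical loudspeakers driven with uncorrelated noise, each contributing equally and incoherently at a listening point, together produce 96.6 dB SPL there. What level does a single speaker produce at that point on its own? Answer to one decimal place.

82.6 dB SPL

25 equal incoherent sources add 10·log₁₀(25) = 13.98 dB over one source.
L_one = 96.6 − 13.98 = 82.6 dB SPL.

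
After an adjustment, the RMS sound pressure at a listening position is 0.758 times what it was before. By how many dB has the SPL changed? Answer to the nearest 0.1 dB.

Sound pressure is an amplitude quantity: ΔL = 20·log₁₀(p₂/p₁).
20·log₁₀(0.758) = -2.4 dB.

-2.4 dB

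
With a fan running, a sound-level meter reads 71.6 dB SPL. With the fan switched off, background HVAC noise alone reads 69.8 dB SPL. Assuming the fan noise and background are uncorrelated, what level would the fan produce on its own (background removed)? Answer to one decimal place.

66.9 dB SPL

Remove the background by subtracting linear intensities:
L_src = 10·log₁₀(10^(71.6/10) − 10^(69.8/10)) = 10·log₁₀(4904000) = 66.9 dB SPL.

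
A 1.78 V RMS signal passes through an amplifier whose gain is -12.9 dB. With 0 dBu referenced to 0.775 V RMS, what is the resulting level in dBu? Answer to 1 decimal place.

Input level: 20·log₁₀(1.78/0.775) = 7.22 dBu.
Output: 7.22 − 12.9 = -5.7 dBu.

-5.7 dBu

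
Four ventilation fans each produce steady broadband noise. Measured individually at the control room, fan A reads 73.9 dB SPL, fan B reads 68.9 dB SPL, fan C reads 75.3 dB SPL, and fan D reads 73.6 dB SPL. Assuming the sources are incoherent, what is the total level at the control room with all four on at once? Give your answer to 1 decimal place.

79.5 dB SPL

Incoherent sources sum as intensities:
L_total = 10·log₁₀(10^(73.9/10) + 10^(68.9/10) + 10^(75.3/10) + 10^(73.6/10)) = 10·log₁₀(89100000) = 79.5 dB SPL.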